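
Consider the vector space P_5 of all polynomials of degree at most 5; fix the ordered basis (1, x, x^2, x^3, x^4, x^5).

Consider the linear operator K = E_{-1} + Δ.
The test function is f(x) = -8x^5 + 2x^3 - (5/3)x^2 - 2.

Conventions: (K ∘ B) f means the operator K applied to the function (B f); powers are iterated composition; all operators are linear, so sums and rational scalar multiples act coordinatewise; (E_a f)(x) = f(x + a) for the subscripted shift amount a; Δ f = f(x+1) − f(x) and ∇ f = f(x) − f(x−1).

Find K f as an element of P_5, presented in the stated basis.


the result is g(x) = -8x^5 - 158x^3 - (5/3)x^2 - 68x - 16/3

E_{-1} f = -8x^5 + 40x^4 - 78x^3 + (217/3)x^2 - (92/3)x + 7/3
Δ f = -40x^4 - 80x^3 - 74x^2 - (112/3)x - 23/3
(E_{-1} + Δ) f = -8x^5 - 158x^3 - (5/3)x^2 - 68x - 16/3


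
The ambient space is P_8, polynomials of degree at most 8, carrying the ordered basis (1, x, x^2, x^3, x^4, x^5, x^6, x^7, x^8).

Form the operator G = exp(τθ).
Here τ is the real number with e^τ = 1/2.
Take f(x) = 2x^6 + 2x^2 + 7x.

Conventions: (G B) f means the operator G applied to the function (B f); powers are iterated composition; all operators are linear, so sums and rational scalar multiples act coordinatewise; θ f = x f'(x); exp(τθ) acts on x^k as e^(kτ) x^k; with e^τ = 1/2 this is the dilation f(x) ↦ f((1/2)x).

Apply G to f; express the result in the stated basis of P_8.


the result is g(x) = (1/32)x^6 + (1/2)x^2 + (7/2)x

exp(τθ) x^k = e^(kτ) x^k; with e^τ = 1/2 this sends x^k to (1/2)^k x^k
x ↦ 1/2 x
x^2 ↦ 1/4 x^2
x^6 ↦ 1/64 x^6
applying this coordinatewise to f: exp(τθ) f = (1/32)x^6 + (1/2)x^2 + (7/2)x


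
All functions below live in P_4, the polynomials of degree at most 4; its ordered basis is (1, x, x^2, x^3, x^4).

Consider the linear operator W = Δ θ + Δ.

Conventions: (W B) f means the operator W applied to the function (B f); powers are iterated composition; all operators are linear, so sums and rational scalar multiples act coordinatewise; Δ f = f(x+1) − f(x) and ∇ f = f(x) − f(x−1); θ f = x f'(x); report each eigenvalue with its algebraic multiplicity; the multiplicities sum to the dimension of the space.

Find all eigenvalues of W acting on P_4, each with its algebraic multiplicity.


image of 1: 0
image of x: 2
image of x^2: 6x + 3
image of x^3: 12x^2 + 12x + 4
image of x^4: 20x^3 + 30x^2 + 20x + 5
the matrix is upper triangular; its diagonal is (0, 0, 0, 0, 0)
for a triangular matrix the eigenvalues are the diagonal entries, with algebraic multiplicity their repetition count

λ = 0 (multiplicity 5)


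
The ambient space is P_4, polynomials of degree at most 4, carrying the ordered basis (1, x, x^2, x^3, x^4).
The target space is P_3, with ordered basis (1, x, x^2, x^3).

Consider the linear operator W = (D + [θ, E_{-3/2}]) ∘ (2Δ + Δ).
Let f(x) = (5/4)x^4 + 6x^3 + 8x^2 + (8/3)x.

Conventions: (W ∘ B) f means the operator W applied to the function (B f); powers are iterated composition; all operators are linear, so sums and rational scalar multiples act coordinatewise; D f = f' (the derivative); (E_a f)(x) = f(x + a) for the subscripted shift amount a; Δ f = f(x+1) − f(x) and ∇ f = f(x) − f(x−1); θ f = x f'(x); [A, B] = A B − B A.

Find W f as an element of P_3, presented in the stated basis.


the result is g(x) = (225/2)x^2 + 180x + 801/8

Δ f = 5x^3 + (51/2)x^2 + 39x + 215/12
(2Δ) f = 10x^3 + 51x^2 + 78x + 215/6
Δ f = 5x^3 + (51/2)x^2 + 39x + 215/12
(2Δ + Δ) f = 15x^3 + (153/2)x^2 + 117x + 215/4
D (2Δ + Δ) f = 45x^2 + 153x + 117
E_{-3/2} (2Δ + Δ) f = 15x^3 + 9x^2 - (45/4)x - 1/4
θ E_{-3/2} (2Δ + Δ) f = 45x^3 + 18x^2 - (45/4)x
θ (2Δ + Δ) f = 45x^3 + 153x^2 + 117x
E_{-3/2} θ (2Δ + Δ) f = 45x^3 - (99/2)x^2 - (153/4)x + 135/8
[θ, E_{-3/2}] (2Δ + Δ) f = (135/2)x^2 + 27x - 135/8
(D + [θ, E_{-3/2}]) (2Δ + Δ) f = (225/2)x^2 + 180x + 801/8


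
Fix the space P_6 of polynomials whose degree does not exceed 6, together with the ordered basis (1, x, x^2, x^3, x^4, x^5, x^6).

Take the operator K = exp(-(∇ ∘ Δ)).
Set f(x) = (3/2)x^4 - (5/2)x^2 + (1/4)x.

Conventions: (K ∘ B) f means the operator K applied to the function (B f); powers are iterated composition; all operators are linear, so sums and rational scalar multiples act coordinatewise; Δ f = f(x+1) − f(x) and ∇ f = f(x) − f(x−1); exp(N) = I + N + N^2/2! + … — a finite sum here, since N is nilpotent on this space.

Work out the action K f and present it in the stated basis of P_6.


the result is g(x) = (3/2)x^4 - (41/2)x^2 + (1/4)x + 20

order-1 term: -18x^2 + 2
order-2 term: 18
the series for exp(-(∇ ∘ Δ)) f terminates at order 2
exp(-(∇ ∘ Δ)) f = (3/2)x^4 - (41/2)x^2 + (1/4)x + 20


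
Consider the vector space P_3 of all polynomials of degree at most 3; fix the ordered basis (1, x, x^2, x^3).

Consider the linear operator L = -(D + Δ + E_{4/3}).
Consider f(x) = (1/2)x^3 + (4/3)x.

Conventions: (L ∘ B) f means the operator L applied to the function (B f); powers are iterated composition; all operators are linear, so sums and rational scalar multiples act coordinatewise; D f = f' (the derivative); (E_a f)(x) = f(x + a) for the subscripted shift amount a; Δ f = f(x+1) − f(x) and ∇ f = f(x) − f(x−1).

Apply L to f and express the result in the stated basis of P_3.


g(x) = -(1/2)x^3 - 5x^2 - (11/2)x - 331/54

D f = (3/2)x^2 + 4/3
Δ f = (3/2)x^2 + (3/2)x + 11/6
E_{4/3} f = (1/2)x^3 + 2x^2 + 4x + 80/27
(D + Δ + E_{4/3}) f = (1/2)x^3 + 5x^2 + (11/2)x + 331/54
(-(D + Δ + E_{4/3})) f = -(1/2)x^3 - 5x^2 - (11/2)x - 331/54


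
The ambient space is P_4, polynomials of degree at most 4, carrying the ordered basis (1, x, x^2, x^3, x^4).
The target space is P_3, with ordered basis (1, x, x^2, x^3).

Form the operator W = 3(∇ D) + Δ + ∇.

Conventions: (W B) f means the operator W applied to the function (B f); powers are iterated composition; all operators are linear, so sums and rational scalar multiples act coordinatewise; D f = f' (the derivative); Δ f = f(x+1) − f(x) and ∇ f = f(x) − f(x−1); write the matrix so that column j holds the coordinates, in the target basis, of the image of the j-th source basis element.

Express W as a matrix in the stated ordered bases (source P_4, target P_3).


image of 1: 0
image of x: 2
image of x^2: 4x + 6
image of x^3: 6x^2 + 18x - 7
image of x^4: 8x^3 + 36x^2 - 28x + 12
each image's coordinates form column j of the matrix

the matrix is [[0, 2, 6, -7, 12]; [0, 0, 4, 18, -28]; [0, 0, 0, 6, 36]; [0, 0, 0, 0, 8]] (rows listed top to bottom)


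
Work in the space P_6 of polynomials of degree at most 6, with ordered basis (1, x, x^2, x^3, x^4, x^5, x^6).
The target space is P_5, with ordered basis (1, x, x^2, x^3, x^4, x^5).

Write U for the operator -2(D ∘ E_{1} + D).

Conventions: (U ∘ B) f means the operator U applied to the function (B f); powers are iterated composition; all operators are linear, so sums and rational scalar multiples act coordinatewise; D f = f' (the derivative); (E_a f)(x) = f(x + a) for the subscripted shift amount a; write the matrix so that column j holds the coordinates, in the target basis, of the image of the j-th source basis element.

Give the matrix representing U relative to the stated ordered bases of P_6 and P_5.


image of 1: 0
image of x: -4
image of x^2: -8x - 4
image of x^3: -12x^2 - 12x - 6
image of x^4: -16x^3 - 24x^2 - 24x - 8
image of x^5: -20x^4 - 40x^3 - 60x^2 - 40x - 10
image of x^6: -24x^5 - 60x^4 - 120x^3 - 120x^2 - 60x - 12
each image's coordinates form column j of the matrix

the matrix is [[0, -4, -4, -6, -8, -10, -12]; [0, 0, -8, -12, -24, -40, -60]; [0, 0, 0, -12, -24, -60, -120]; [0, 0, 0, 0, -16, -40, -120]; [0, 0, 0, 0, 0, -20, -60]; [0, 0, 0, 0, 0, 0, -24]] (rows listed top to bottom)


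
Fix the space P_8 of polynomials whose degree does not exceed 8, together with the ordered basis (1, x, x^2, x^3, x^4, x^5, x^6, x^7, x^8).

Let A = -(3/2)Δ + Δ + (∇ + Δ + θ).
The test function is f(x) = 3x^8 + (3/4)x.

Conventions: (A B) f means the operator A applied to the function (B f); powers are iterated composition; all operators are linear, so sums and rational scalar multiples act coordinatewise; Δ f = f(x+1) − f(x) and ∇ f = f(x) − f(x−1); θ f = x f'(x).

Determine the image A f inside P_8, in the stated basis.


Δ f = 24x^7 + 84x^6 + 168x^5 + 210x^4 + 168x^3 + 84x^2 + 24x + 15/4
(-(3/2)Δ) f = -36x^7 - 126x^6 - 252x^5 - 315x^4 - 252x^3 - 126x^2 - 36x - 45/8
Δ f = 24x^7 + 84x^6 + 168x^5 + 210x^4 + 168x^3 + 84x^2 + 24x + 15/4
∇ f = 24x^7 - 84x^6 + 168x^5 - 210x^4 + 168x^3 - 84x^2 + 24x - 9/4
Δ f = 24x^7 + 84x^6 + 168x^5 + 210x^4 + 168x^3 + 84x^2 + 24x + 15/4
θ f = 24x^8 + (3/4)x
(∇ + Δ + θ) f = 24x^8 + 48x^7 + 336x^5 + 336x^3 + (195/4)x + 3/2
(-(3/2)Δ + Δ + (∇ + Δ + θ)) f = 24x^8 + 36x^7 - 42x^6 + 252x^5 - 105x^4 + 252x^3 - 42x^2 + (147/4)x - 3/8

the result is g(x) = 24x^8 + 36x^7 - 42x^6 + 252x^5 - 105x^4 + 252x^3 - 42x^2 + (147/4)x - 3/8


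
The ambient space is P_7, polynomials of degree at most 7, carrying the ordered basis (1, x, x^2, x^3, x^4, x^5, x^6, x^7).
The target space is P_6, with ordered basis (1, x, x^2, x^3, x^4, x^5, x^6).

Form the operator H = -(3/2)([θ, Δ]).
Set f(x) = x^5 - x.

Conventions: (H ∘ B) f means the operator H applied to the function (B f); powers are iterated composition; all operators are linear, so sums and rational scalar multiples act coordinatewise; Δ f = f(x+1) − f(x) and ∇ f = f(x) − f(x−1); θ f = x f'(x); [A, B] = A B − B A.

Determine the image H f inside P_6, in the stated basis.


Δ f = 5x^4 + 10x^3 + 10x^2 + 5x
θ Δ f = 20x^4 + 30x^3 + 20x^2 + 5x
θ f = 5x^5 - x
Δ θ f = 25x^4 + 50x^3 + 50x^2 + 25x + 4
[θ, Δ] f = -5x^4 - 20x^3 - 30x^2 - 20x - 4
(-(3/2)([θ, Δ])) f = (15/2)x^4 + 30x^3 + 45x^2 + 30x + 6

the image equals g(x) = (15/2)x^4 + 30x^3 + 45x^2 + 30x + 6


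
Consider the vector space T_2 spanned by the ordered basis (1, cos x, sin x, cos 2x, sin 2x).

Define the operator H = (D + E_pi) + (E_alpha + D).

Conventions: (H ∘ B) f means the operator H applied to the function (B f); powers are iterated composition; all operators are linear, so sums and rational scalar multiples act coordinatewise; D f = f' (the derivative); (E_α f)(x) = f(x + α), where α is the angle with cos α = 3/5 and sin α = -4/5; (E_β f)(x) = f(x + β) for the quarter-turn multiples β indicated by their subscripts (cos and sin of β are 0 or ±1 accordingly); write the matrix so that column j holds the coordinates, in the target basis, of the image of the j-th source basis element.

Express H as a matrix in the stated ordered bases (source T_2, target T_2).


the matrix is [[2, 0, 0, 0, 0]; [0, -2/5, 6/5, 0, 0]; [0, -6/5, -2/5, 0, 0]; [0, 0, 0, 18/25, 76/25]; [0, 0, 0, -76/25, 18/25]] (rows listed top to bottom)

image of 1: 2
image of cos x: -(2/5)cos x - (6/5)sin x
image of sin x: (6/5)cos x - (2/5)sin x
image of cos 2x: (18/25)cos 2x - (76/25)sin 2x
image of sin 2x: (76/25)cos 2x + (18/25)sin 2x
each image's coordinates form column j of the matrix


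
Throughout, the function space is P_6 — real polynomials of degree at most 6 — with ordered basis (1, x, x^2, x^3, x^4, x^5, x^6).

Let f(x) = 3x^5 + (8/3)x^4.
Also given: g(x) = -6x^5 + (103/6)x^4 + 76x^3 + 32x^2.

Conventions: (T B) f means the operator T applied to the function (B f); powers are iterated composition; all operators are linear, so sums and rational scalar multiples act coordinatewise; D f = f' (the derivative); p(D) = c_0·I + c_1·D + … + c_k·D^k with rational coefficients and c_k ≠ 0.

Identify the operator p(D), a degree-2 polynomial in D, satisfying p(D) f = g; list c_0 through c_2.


c_0 = -2, c_1 = 3/2, c_2 = 1

D^0 f = 3x^5 + (8/3)x^4
D^1 f = 15x^4 + (32/3)x^3
D^2 f = 60x^3 + 32x^2
matching coefficients of g against c_0 f + c_1 Df + … from the top degree down determines the c_i
solution: c_0 = -2, c_1 = 3/2, c_2 = 1


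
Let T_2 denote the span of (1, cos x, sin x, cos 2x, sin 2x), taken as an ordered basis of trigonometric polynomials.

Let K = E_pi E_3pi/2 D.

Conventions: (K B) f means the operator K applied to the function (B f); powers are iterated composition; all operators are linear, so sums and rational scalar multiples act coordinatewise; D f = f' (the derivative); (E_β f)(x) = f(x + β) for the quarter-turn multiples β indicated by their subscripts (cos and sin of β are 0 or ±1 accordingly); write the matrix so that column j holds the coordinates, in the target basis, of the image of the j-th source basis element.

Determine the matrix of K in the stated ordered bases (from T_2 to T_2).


the matrix is [[0, 0, 0, 0, 0]; [0, -1, 0, 0, 0]; [0, 0, -1, 0, 0]; [0, 0, 0, 0, -2]; [0, 0, 0, 2, 0]] (rows listed top to bottom)

image of 1: 0
image of cos x: -cos x
image of sin x: -sin x
image of cos 2x: 2sin 2x
image of sin 2x: -2cos 2x
each image's coordinates form column j of the matrix


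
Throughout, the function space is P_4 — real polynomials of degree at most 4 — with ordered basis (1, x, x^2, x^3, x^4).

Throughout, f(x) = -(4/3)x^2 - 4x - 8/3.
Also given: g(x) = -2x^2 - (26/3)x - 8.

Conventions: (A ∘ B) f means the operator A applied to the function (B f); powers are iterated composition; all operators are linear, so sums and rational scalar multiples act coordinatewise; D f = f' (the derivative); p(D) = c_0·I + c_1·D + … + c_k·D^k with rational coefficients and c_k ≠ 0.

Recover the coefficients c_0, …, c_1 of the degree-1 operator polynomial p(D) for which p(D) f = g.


p(D) = (3/2)·I + D, i.e. c_0 = 3/2, c_1 = 1

D^0 f = -(4/3)x^2 - 4x - 8/3
D^1 f = -(8/3)x - 4
matching coefficients of g against c_0 f + c_1 Df + … from the top degree down determines the c_i
solution: c_0 = 3/2, c_1 = 1


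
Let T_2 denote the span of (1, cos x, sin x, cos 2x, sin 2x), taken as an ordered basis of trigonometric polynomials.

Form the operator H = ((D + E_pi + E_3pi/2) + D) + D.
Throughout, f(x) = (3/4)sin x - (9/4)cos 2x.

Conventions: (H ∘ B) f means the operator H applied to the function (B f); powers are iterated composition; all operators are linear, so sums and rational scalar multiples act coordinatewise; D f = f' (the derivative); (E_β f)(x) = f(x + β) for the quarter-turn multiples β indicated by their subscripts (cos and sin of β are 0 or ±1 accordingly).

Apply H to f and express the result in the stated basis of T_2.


D f = (3/4)cos x + (9/2)sin 2x
E_pi f = -(3/4)sin x - (9/4)cos 2x
E_3pi/2 f = -(3/4)cos x + (9/4)cos 2x
(D + E_pi + E_3pi/2) f = -(3/4)sin x + (9/2)sin 2x
D f = (3/4)cos x + (9/2)sin 2x
((D + E_pi + E_3pi/2) + D) f = (3/4)cos x - (3/4)sin x + 9sin 2x
D f = (3/4)cos x + (9/2)sin 2x
(((D + E_pi + E_3pi/2) + D) + D) f = (3/2)cos x - (3/4)sin x + (27/2)sin 2x

the result is g(x) = (3/2)cos x - (3/4)sin x + (27/2)sin 2x


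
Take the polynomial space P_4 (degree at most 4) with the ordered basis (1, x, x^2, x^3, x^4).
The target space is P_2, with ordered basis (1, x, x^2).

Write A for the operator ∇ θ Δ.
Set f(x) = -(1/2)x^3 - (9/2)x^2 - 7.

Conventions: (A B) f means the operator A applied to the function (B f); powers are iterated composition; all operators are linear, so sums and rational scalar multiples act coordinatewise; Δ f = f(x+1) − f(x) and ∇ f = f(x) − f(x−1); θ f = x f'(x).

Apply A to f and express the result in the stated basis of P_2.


g(x) = -6x - 15/2

Δ f = -(3/2)x^2 - (21/2)x - 5
θ Δ f = -3x^2 - (21/2)x
∇ θ Δ f = -6x - 15/2


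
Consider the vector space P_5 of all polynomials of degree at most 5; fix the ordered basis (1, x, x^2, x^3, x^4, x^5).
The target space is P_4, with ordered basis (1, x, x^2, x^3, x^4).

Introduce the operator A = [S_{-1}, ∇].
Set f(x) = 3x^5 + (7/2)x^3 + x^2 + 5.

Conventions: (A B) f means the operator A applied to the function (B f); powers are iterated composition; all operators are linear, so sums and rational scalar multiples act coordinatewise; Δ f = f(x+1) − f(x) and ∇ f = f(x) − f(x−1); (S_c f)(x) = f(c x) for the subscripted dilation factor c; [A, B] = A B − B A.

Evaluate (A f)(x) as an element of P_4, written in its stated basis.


∇ f = 15x^4 - 30x^3 + (81/2)x^2 - (47/2)x + 11/2
S_{-1} ∇ f = 15x^4 + 30x^3 + (81/2)x^2 + (47/2)x + 11/2
S_{-1} f = -3x^5 - (7/2)x^3 + x^2 + 5
∇ S_{-1} f = -15x^4 + 30x^3 - (81/2)x^2 + (55/2)x - 15/2
[S_{-1}, ∇] f = 30x^4 + 81x^2 - 4x + 13

the result is g(x) = 30x^4 + 81x^2 - 4x + 13


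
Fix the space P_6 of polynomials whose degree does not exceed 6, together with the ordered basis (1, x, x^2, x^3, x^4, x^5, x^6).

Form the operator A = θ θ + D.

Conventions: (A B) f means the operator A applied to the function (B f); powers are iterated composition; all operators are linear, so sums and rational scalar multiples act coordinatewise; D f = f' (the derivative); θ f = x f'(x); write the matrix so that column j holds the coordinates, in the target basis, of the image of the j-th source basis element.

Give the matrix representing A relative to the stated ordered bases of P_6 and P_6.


image of 1: 0
image of x: x + 1
image of x^2: 4x^2 + 2x
image of x^3: 9x^3 + 3x^2
image of x^4: 16x^4 + 4x^3
image of x^5: 25x^5 + 5x^4
image of x^6: 36x^6 + 6x^5
each image's coordinates form column j of the matrix

the matrix is [[0, 1, 0, 0, 0, 0, 0]; [0, 1, 2, 0, 0, 0, 0]; [0, 0, 4, 3, 0, 0, 0]; [0, 0, 0, 9, 4, 0, 0]; [0, 0, 0, 0, 16, 5, 0]; [0, 0, 0, 0, 0, 25, 6]; [0, 0, 0, 0, 0, 0, 36]] (rows listed top to bottom)


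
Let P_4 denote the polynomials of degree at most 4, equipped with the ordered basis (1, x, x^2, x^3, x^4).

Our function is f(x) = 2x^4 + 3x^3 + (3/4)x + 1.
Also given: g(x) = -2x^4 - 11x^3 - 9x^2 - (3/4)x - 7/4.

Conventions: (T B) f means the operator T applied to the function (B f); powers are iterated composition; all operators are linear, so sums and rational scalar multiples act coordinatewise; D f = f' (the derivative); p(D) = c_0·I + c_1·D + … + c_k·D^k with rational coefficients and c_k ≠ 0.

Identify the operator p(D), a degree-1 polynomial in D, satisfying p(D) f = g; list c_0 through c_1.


c_0 = -1, c_1 = -1

D^0 f = 2x^4 + 3x^3 + (3/4)x + 1
D^1 f = 8x^3 + 9x^2 + 3/4
matching coefficients of g against c_0 f + c_1 Df + … from the top degree down determines the c_i
solution: c_0 = -1, c_1 = -1


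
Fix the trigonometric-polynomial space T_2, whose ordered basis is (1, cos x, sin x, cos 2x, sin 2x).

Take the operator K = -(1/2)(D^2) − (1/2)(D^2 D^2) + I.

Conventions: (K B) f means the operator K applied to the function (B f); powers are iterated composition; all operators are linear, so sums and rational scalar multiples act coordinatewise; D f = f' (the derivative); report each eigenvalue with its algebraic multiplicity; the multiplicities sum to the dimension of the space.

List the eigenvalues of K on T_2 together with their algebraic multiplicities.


image of 1: 1
image of cos x: cos x
image of sin x: sin x
image of cos 2x: -5cos 2x
image of sin 2x: -5sin 2x
the matrix is diagonal; its diagonal is (1, 1, 1, -5, -5)
for a triangular matrix the eigenvalues are the diagonal entries, with algebraic multiplicity their repetition count

λ = -5 (multiplicity 2), λ = 1 (multiplicity 3)


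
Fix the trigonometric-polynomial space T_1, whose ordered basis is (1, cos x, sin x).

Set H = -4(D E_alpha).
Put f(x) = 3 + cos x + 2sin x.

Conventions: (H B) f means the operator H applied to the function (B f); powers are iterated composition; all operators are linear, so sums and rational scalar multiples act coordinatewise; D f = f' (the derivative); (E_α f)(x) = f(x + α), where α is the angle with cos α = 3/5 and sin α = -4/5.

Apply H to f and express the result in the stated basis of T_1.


E_alpha f = 3 - cos x + 2sin x
D E_alpha f = 2cos x + sin x
(-4(D E_alpha)) f = -8cos x - 4sin x

the image equals g(x) = -8cos x - 4sin x


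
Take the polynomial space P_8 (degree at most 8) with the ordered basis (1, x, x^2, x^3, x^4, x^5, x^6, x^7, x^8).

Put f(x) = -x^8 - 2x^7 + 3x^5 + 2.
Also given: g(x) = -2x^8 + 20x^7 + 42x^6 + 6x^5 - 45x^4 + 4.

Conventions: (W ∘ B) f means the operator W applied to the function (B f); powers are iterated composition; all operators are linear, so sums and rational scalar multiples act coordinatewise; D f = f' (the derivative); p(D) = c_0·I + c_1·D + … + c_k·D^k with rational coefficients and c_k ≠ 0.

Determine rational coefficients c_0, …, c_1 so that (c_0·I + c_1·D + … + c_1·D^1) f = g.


p(D) = 2·I − 3·D, i.e. c_0 = 2, c_1 = -3

D^0 f = -x^8 - 2x^7 + 3x^5 + 2
D^1 f = -8x^7 - 14x^6 + 15x^4
matching coefficients of g against c_0 f + c_1 Df + … from the top degree down determines the c_i
solution: c_0 = 2, c_1 = -3


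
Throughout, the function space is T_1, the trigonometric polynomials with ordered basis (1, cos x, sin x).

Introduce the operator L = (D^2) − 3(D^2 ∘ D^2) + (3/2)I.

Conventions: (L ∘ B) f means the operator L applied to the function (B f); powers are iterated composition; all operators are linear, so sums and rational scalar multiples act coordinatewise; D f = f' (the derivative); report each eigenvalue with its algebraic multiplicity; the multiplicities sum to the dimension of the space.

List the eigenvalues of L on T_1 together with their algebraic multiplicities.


image of 1: 3/2
image of cos x: -(5/2)cos x
image of sin x: -(5/2)sin x
the matrix is diagonal; its diagonal is (3/2, -5/2, -5/2)
for a triangular matrix the eigenvalues are the diagonal entries, with algebraic multiplicity their repetition count

λ = -5/2 (multiplicity 2), λ = 3/2 (multiplicity 1)


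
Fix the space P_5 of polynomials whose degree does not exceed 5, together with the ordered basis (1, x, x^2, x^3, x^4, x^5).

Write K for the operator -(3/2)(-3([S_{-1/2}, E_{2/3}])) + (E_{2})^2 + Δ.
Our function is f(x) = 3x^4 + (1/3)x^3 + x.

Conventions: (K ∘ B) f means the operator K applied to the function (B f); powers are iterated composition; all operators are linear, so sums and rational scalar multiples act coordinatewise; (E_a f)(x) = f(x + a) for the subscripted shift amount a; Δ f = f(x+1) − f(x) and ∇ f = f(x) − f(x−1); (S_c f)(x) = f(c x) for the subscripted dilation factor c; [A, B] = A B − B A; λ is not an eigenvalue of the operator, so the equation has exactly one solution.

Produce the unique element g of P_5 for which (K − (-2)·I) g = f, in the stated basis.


g(x) = x^4 - (209/36)x^3 + (233/288)x^2 + (13001/1728)x + 144439/10368

write g with unknown coordinates in the stated basis and equate coefficients in (K − (-2)·I) g = f
solving from the highest basis element down gives g = x^4 - (209/36)x^3 + (233/288)x^2 + (13001/1728)x + 144439/10368
check: K g = x^4 + (215/18)x^3 - (233/144)x^2 - (12137/864)x - 144439/5184
so K g − (-2)·g = 3x^4 + (1/3)x^3 + x = f ✓


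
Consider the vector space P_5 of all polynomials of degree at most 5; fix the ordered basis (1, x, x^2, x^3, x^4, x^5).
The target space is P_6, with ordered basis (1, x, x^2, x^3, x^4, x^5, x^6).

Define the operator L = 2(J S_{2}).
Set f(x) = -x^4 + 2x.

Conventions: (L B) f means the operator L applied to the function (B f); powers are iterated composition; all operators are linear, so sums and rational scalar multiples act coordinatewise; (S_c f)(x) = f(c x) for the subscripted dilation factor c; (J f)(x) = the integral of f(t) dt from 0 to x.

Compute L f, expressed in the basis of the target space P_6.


the image equals g(x) = -(32/5)x^5 + 4x^2

S_{2} f = -16x^4 + 4x
J S_{2} f = -(16/5)x^5 + 2x^2
(2(J S_{2})) f = -(32/5)x^5 + 4x^2


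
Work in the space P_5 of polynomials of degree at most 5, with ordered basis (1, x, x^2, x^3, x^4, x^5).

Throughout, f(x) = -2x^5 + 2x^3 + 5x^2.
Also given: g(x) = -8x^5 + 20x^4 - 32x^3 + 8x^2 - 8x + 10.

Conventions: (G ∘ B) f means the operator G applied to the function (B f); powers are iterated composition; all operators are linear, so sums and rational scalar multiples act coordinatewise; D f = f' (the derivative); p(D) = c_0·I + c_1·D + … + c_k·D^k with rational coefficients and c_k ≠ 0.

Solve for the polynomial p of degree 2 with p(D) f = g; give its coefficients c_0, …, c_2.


D^0 f = -2x^5 + 2x^3 + 5x^2
D^1 f = -10x^4 + 6x^2 + 10x
D^2 f = -40x^3 + 12x + 10
matching coefficients of g against c_0 f + c_1 Df + … from the top degree down determines the c_i
solution: c_0 = 4, c_1 = -2, c_2 = 1

c_0 = 4, c_1 = -2, c_2 = 1


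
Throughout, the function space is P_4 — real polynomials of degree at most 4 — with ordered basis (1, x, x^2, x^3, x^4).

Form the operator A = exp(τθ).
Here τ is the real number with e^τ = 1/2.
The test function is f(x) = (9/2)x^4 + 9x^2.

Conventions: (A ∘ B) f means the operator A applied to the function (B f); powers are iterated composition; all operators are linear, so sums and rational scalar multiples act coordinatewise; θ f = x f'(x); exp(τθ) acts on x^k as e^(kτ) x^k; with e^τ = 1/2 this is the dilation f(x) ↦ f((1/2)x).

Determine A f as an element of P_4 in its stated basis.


the image equals g(x) = (9/32)x^4 + (9/4)x^2

exp(τθ) x^k = e^(kτ) x^k; with e^τ = 1/2 this sends x^k to (1/2)^k x^k
x^2 ↦ 1/4 x^2
x^4 ↦ 1/16 x^4
applying this coordinatewise to f: exp(τθ) f = (9/32)x^4 + (9/4)x^2


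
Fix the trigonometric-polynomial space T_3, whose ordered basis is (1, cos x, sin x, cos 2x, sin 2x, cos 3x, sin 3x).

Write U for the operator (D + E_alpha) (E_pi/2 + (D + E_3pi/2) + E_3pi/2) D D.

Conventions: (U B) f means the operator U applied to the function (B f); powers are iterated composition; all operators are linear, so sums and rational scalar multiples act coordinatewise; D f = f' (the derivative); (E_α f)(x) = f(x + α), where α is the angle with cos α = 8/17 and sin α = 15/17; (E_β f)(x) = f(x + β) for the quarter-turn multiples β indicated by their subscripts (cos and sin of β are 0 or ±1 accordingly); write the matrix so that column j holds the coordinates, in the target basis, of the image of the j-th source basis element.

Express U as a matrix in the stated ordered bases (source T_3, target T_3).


the matrix is [[0, 0, 0, 0, 0, 0, 0]; [0, 0, 0, 0, 0, 0, 0]; [0, 0, 0, 0, 0, 0, 0]; [0, 0, 0, 4612/289, 11104/289, 0, 0]; [0, 0, 0, -11104/289, 4612/289, 0, 0]; [0, 0, 0, 0, 0, 512784/4913, 175968/4913]; [0, 0, 0, 0, 0, -175968/4913, 512784/4913]] (rows listed top to bottom)

image of 1: 0
image of cos x: 0
image of sin x: 0
image of cos 2x: (4612/289)cos 2x - (11104/289)sin 2x
image of sin 2x: (11104/289)cos 2x + (4612/289)sin 2x
image of cos 3x: (512784/4913)cos 3x - (175968/4913)sin 3x
image of sin 3x: (175968/4913)cos 3x + (512784/4913)sin 3x
each image's coordinates form column j of the matrix


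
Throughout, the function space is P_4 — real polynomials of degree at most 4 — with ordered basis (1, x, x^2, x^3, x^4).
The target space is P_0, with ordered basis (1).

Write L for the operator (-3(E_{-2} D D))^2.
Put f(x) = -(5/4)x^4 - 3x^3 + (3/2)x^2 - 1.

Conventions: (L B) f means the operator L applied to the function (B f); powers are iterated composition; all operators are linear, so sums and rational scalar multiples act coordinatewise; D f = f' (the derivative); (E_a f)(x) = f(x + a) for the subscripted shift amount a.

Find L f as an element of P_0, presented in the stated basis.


the image equals g(x) = -270

D f = -5x^3 - 9x^2 + 3x
D D f = -15x^2 - 18x + 3
E_{-2} D D f = -15x^2 + 42x - 21
(-3(E_{-2} D D)) f = 45x^2 - 126x + 63
D (-3(E_{-2} D D)) f = 90x - 126
D D (-3(E_{-2} D D)) f = 90
E_{-2} D D (-3(E_{-2} D D)) f = 90
(-3(E_{-2} D D)) (-3(E_{-2} D D)) f = -270


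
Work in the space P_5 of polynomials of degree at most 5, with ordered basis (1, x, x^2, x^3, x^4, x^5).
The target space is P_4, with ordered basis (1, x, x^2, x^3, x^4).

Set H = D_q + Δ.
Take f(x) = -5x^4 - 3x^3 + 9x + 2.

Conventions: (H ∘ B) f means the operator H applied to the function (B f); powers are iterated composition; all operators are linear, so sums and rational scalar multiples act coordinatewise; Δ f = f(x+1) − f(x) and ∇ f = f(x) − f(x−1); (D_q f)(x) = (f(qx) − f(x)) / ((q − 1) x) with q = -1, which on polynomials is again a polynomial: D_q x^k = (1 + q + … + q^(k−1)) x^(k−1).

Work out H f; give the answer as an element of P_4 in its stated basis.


D_q f = -3x^2 + 9
Δ f = -20x^3 - 39x^2 - 29x + 1
(D_q + Δ) f = -20x^3 - 42x^2 - 29x + 10

the image equals g(x) = -20x^3 - 42x^2 - 29x + 10


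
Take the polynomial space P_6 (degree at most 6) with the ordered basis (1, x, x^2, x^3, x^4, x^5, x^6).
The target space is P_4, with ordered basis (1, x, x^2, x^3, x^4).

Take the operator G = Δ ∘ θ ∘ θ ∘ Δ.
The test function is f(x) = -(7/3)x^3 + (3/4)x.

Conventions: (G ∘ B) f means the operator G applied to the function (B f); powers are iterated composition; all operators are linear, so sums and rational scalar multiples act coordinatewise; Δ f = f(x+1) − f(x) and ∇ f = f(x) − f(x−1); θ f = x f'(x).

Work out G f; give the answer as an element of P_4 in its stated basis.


g(x) = -56x - 35

Δ f = -7x^2 - 7x - 19/12
θ Δ f = -14x^2 - 7x
θ θ Δ f = -28x^2 - 7x
Δ θ θ Δ f = -56x - 35


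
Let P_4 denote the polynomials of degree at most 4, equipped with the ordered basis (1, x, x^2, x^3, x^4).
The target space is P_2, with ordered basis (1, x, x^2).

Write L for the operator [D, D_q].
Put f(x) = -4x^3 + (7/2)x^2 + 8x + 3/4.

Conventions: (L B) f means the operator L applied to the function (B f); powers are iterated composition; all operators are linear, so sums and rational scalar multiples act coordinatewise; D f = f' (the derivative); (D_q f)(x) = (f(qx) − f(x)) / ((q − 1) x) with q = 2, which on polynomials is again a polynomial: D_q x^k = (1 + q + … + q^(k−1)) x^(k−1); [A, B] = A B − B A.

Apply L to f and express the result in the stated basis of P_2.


D_q f = -28x^2 + (21/2)x + 8
D D_q f = -56x + 21/2
D f = -12x^2 + 7x + 8
D_q D f = -36x + 7
[D, D_q] f = -20x + 7/2

g(x) = -20x + 7/2


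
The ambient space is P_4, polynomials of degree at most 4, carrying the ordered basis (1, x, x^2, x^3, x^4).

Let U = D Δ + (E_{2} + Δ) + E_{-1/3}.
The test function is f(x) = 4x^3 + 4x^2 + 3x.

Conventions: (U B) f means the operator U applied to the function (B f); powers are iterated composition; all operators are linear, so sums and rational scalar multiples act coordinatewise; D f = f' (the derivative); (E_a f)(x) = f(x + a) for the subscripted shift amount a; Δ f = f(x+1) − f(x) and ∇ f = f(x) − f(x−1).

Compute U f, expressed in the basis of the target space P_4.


g(x) = 8x^3 + 40x^2 + (338/3)x + 2276/27

Δ f = 12x^2 + 20x + 11
D Δ f = 24x + 20
E_{2} f = 4x^3 + 28x^2 + 67x + 54
Δ f = 12x^2 + 20x + 11
(E_{2} + Δ) f = 4x^3 + 40x^2 + 87x + 65
E_{-1/3} f = 4x^3 + (5/3)x - 19/27
(D Δ + (E_{2} + Δ) + E_{-1/3}) f = 8x^3 + 40x^2 + (338/3)x + 2276/27


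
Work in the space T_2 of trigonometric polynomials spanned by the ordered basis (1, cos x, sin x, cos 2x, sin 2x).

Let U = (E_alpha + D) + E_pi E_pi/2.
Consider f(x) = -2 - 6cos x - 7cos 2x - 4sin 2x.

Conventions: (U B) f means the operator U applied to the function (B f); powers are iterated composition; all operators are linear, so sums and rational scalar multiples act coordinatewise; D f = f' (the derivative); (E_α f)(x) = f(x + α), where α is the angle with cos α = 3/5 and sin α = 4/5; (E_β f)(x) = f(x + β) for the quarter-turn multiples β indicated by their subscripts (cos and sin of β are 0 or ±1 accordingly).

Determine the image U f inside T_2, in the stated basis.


E_alpha f = -2 - (18/5)cos x + (24/5)sin x - (47/25)cos 2x + (196/25)sin 2x
D f = 6sin x - 8cos 2x + 14sin 2x
(E_alpha + D) f = -2 - (18/5)cos x + (54/5)sin x - (247/25)cos 2x + (546/25)sin 2x
E_pi/2 f = -2 + 6sin x + 7cos 2x + 4sin 2x
E_pi E_pi/2 f = -2 - 6sin x + 7cos 2x + 4sin 2x
((E_alpha + D) + E_pi E_pi/2) f = -4 - (18/5)cos x + (24/5)sin x - (72/25)cos 2x + (646/25)sin 2x

the image equals g(x) = -4 - (18/5)cos x + (24/5)sin x - (72/25)cos 2x + (646/25)sin 2x


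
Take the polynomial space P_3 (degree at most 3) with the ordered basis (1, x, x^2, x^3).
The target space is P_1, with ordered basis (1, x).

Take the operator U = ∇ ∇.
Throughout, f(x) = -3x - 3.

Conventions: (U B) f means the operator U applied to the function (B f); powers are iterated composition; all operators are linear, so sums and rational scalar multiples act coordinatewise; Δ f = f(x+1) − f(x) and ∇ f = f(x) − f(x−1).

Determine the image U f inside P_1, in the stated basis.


the result is g(x) = 0

∇ f = -3
∇ ∇ f = 0


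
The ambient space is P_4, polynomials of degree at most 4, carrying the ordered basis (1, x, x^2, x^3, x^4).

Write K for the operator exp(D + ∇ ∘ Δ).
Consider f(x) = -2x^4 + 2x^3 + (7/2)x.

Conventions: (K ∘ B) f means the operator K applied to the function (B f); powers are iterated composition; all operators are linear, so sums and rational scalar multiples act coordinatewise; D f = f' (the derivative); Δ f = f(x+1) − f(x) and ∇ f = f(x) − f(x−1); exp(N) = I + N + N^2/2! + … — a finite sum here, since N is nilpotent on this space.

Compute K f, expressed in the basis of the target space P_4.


order-1 term: -8x^3 - 18x^2 + 12x - 1/2
order-2 term: -12x^2 - 42x - 12
order-3 term: -8x - 22
order-4 term: -2
the series for exp(D + ∇ ∘ Δ) f terminates at order 4
exp(D + ∇ ∘ Δ) f = -2x^4 - 6x^3 - 30x^2 - (69/2)x - 73/2

the result is g(x) = -2x^4 - 6x^3 - 30x^2 - (69/2)x - 73/2


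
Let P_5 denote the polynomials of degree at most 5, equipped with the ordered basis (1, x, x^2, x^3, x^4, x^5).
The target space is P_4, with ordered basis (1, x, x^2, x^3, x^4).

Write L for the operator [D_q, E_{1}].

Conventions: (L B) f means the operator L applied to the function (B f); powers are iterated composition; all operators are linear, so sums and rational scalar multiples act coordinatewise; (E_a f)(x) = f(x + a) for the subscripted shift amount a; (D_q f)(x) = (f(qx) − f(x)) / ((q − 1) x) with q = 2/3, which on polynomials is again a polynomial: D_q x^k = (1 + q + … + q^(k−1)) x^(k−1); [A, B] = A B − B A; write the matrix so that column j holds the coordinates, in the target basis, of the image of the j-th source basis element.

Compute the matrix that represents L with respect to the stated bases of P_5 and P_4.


image of 1: 0
image of x: 0
image of x^2: 1/3
image of x^3: (7/9)x + 8/9
image of x^4: (11/9)x^2 + (25/9)x + 43/27
image of x^5: (131/81)x^3 + (148/27)x^2 + (506/81)x + 194/81
each image's coordinates form column j of the matrix

the matrix is [[0, 0, 1/3, 8/9, 43/27, 194/81]; [0, 0, 0, 7/9, 25/9, 506/81]; [0, 0, 0, 0, 11/9, 148/27]; [0, 0, 0, 0, 0, 131/81]; [0, 0, 0, 0, 0, 0]] (rows listed top to bottom)


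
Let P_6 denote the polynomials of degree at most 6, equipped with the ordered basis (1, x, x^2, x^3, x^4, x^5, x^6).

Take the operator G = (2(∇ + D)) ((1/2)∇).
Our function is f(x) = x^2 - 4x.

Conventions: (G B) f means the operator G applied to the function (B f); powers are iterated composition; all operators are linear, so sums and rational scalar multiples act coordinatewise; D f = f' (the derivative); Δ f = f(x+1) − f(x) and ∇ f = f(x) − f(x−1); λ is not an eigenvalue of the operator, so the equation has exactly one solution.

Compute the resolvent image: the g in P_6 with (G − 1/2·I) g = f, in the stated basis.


write g with unknown coordinates in the stated basis and equate coefficients in (G − 1/2·I) g = f
solving from the highest basis element down gives g = -2x^2 + 8x - 16
check: G g = -8
so G g − 1/2·g = x^2 - 4x = f ✓

the result is g(x) = -2x^2 + 8x - 16


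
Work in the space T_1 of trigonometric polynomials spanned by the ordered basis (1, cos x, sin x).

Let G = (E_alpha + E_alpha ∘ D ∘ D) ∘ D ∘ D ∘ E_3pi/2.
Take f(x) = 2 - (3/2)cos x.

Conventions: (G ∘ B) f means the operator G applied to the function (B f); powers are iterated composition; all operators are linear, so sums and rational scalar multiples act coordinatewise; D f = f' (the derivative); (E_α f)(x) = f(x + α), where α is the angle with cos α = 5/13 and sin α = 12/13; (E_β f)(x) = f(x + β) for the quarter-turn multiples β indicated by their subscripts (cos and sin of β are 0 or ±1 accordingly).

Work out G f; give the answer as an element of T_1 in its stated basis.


E_3pi/2 f = 2 - (3/2)sin x
D E_3pi/2 f = -(3/2)cos x
D D E_3pi/2 f = (3/2)sin x
E_alpha (D ∘ D) E_3pi/2 f = (18/13)cos x + (15/26)sin x
D (D ∘ D) E_3pi/2 f = (3/2)cos x
D D (D ∘ D) E_3pi/2 f = -(3/2)sin x
E_alpha D D (D ∘ D) E_3pi/2 f = -(18/13)cos x - (15/26)sin x
(E_alpha + E_alpha ∘ D ∘ D) (D ∘ D) E_3pi/2 f = 0

g(x) = 0


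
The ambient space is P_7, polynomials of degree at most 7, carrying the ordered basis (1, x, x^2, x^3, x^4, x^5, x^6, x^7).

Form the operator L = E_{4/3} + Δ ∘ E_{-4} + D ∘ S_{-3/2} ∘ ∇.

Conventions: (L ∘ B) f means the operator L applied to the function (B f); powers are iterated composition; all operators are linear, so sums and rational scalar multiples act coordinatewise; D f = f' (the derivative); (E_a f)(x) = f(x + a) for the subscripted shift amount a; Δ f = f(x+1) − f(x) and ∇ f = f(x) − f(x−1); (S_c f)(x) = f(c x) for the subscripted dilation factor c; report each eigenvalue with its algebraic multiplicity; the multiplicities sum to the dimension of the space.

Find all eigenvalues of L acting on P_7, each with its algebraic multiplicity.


λ = 1 (multiplicity 8)

image of 1: 1
image of x: x + 7/3
image of x^2: x^2 + (14/3)x - 74/9
image of x^3: x^3 + 7x^2 - (13/6)x + 2369/54
image of x^4: x^4 + (28/3)x^3 - (431/6)x^2 + (3523/27)x - 14405/81
image of x^5: x^5 + (35/3)x^4 + (1765/36)x^3 + (53455/108)x^2 - (65950/81)x + 385259/486
image of x^6: x^6 + 14x^5 - (14695/48)x^4 + (52235/108)x^3 - (150125/54)x^2 + (752293/162)x - 2457008/729
image of x^7: x^7 + (49/3)x^6 + (35399/96)x^5 + (1879465/864)x^4 - (1719025/324)x^3 + (10914827/648)x^2 - (34168477/1458)x + 62176373/4374
the matrix is upper triangular; its diagonal is (1, 1, 1, 1, 1, 1, 1, 1)
for a triangular matrix the eigenvalues are the diagonal entries, with algebraic multiplicity their repetition count


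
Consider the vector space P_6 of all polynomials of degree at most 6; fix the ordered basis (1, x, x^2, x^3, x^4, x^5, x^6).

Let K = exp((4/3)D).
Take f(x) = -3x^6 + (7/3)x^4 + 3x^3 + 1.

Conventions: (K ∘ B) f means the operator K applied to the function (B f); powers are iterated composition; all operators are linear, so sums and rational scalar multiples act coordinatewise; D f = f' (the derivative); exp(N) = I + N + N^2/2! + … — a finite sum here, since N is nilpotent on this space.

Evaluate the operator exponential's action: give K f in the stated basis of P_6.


g(x) = -3x^6 - 24x^5 - (233/3)x^4 - (1141/9)x^3 - (316/3)x^2 - (3056/81)x - 37/27

order-1 term: -24x^5 + (112/9)x^3 + 12x^2
order-2 term: -80x^4 + (224/9)x^2 + 16x
order-3 term: -(1280/9)x^3 + (1792/81)x + 64/9
order-4 term: -(1280/9)x^2 + 1792/243
order-5 term: -(2048/27)x
order-6 term: -4096/243
the series for exp((4/3)D) f terminates at order 6
exp((4/3)D) f = -3x^6 - 24x^5 - (233/3)x^4 - (1141/9)x^3 - (316/3)x^2 - (3056/81)x - 37/27


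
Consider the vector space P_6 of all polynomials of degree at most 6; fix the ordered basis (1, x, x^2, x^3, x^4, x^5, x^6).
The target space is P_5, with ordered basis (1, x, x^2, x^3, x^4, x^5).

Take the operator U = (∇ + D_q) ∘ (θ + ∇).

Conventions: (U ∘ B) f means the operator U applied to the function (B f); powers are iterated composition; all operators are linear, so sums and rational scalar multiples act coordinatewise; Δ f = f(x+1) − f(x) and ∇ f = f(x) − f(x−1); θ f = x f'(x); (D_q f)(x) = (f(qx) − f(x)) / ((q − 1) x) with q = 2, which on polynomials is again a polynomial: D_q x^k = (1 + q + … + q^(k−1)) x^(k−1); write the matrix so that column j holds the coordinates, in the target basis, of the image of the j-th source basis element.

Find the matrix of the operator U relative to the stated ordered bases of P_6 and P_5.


image of 1: 0
image of x: 2
image of x^2: 10x + 2
image of x^3: 30x^2 + 6x - 6
image of x^4: 76x^3 + 16x^2 - 26x + 14
image of x^5: 180x^4 + 45x^3 - 80x^2 + 75x - 30
image of x^6: 414x^5 + 126x^4 - 225x^3 + 260x^2 - 189x + 62
each image's coordinates form column j of the matrix

the matrix is [[0, 2, 2, -6, 14, -30, 62]; [0, 0, 10, 6, -26, 75, -189]; [0, 0, 0, 30, 16, -80, 260]; [0, 0, 0, 0, 76, 45, -225]; [0, 0, 0, 0, 0, 180, 126]; [0, 0, 0, 0, 0, 0, 414]] (rows listed top to bottom)
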